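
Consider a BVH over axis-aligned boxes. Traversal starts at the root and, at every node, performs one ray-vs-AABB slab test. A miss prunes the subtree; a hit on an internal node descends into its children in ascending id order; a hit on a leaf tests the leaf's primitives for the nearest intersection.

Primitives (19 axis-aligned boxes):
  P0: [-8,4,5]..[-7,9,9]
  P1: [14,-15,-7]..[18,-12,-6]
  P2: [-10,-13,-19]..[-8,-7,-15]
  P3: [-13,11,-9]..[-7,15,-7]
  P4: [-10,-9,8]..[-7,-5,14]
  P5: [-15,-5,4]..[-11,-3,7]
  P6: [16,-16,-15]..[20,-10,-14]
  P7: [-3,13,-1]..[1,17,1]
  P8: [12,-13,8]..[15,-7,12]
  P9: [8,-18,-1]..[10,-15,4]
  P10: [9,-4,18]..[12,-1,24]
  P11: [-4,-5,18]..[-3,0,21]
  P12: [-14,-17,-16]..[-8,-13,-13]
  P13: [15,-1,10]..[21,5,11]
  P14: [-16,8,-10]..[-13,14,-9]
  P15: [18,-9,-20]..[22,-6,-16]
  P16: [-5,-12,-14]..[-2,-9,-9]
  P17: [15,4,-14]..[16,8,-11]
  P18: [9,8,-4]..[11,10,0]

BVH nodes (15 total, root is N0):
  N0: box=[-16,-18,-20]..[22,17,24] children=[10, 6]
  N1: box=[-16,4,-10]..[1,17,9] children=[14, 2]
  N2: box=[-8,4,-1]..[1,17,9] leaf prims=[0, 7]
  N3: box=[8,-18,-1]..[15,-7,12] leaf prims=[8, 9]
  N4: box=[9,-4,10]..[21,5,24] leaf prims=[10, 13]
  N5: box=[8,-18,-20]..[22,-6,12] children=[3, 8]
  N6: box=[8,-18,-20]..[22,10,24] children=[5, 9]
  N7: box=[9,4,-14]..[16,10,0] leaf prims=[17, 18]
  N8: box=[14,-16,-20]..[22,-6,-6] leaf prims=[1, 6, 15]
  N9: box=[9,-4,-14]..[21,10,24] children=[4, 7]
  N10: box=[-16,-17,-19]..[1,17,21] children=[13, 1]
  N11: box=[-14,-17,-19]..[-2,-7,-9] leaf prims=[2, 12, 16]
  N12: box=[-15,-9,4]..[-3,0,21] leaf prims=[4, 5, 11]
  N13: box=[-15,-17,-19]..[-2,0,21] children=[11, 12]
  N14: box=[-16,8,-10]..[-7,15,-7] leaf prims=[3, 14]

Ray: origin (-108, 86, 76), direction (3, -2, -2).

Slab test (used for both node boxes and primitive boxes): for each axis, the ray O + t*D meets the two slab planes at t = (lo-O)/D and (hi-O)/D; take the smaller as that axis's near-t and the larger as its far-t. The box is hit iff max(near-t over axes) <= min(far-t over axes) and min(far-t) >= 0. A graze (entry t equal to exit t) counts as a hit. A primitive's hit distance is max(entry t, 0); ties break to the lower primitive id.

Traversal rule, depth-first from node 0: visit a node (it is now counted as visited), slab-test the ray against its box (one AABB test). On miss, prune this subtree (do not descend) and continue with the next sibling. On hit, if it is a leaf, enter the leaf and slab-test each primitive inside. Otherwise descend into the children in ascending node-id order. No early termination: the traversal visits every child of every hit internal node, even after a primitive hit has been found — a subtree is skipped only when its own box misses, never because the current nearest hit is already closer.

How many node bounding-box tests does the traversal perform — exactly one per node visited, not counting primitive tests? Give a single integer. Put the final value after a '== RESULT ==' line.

Walk:
N0 x:[92/3,130/3] y:[69/2,52] z:[26,48] -> hit [69/2,130/3], descend [6, 10]
  N6 x:[116/3,130/3] y:[38,52] z:[26,48] -> hit [116/3,130/3], descend [5, 9]
    N5 x:[116/3,130/3] y:[46,52] z:[32,48] -> miss, prune
    N9 x:[39,43] y:[38,45] z:[26,45] -> hit [39,43], descend [4, 7]
      N4 x:[39,43] y:[81/2,45] z:[26,33] -> miss, prune
      N7 x:[39,124/3] y:[38,41] z:[38,45] -> hit [39,41] leaf, test {P17(miss), P18@t=39}
  N10 x:[92/3,109/3] y:[69/2,103/2] z:[55/2,95/2] -> hit [69/2,109/3], descend [1, 13]
    N1 x:[92/3,109/3] y:[69/2,41] z:[67/2,43] -> hit [69/2,109/3], descend [2, 14]
      N2 x:[100/3,109/3] y:[69/2,41] z:[67/2,77/2] -> hit [69/2,109/3] leaf, test {P0(miss), P7(miss)}
      N14 x:[92/3,101/3] y:[71/2,39] z:[83/2,43] -> miss, prune
    N13 x:[31,106/3] y:[43,103/2] z:[55/2,95/2] -> miss, prune

11 AABB tests over nodes [0, 6, 5, 9, 4, 7, 10, 1, 2, 14, 13]; 2 leaves entered; closest P18.

== RESULT ==
11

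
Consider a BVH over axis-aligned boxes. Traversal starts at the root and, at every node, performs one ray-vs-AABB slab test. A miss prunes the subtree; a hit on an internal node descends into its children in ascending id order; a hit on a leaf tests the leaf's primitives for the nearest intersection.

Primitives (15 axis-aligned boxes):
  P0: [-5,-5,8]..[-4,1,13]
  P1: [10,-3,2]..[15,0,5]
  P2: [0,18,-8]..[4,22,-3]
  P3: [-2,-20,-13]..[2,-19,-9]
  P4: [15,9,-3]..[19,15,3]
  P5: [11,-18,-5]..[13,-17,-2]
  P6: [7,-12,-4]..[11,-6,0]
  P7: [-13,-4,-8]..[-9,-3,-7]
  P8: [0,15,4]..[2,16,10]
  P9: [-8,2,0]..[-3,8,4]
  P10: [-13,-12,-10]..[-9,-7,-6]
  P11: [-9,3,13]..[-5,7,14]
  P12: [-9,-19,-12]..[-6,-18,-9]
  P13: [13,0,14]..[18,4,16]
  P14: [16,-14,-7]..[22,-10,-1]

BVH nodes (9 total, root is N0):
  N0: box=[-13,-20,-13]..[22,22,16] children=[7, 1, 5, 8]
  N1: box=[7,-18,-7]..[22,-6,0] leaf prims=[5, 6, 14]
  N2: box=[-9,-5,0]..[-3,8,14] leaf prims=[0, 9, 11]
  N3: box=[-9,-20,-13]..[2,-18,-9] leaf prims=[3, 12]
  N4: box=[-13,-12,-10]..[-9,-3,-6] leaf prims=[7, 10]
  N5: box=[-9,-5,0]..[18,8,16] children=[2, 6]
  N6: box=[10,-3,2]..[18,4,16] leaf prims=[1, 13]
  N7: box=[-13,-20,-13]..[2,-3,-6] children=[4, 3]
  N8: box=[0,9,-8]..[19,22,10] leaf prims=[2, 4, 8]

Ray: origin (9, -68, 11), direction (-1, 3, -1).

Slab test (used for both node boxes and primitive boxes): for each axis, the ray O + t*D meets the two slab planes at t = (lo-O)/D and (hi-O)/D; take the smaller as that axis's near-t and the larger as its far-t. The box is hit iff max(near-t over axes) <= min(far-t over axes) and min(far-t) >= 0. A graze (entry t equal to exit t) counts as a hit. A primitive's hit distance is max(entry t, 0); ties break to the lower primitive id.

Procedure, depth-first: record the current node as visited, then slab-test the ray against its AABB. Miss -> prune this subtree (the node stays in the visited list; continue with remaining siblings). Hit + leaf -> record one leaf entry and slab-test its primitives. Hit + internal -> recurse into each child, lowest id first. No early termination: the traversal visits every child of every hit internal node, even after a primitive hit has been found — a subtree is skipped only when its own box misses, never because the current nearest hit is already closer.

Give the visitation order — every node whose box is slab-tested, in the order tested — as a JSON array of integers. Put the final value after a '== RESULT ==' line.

Trace the traversal:
N0 x:[-13,22] y:[16,30] z:[-5,24] -> hit [16,22], descend [1, 5, 7, 8]
  N1 x:[-13,2] y:[50/3,62/3] z:[11,18] -> miss, prune
  N5 x:[-9,18] y:[21,76/3] z:[-5,11] -> miss, prune
  N7 x:[7,22] y:[16,65/3] z:[17,24] -> hit [17,65/3], descend [3, 4]
    N3 x:[7,18] y:[16,50/3] z:[20,24] -> miss, prune
    N4 x:[18,22] y:[56/3,65/3] z:[17,21] -> hit [56/3,21] leaf, test {P7(miss), P10@t=56/3}
  N8 x:[-10,9] y:[77/3,30] z:[1,19] -> miss, prune

7 AABB tests over nodes [0, 1, 5, 7, 3, 4, 8]; 1 leaf entered; closest P10.

== RESULT ==
[0, 1, 5, 7, 3, 4, 8]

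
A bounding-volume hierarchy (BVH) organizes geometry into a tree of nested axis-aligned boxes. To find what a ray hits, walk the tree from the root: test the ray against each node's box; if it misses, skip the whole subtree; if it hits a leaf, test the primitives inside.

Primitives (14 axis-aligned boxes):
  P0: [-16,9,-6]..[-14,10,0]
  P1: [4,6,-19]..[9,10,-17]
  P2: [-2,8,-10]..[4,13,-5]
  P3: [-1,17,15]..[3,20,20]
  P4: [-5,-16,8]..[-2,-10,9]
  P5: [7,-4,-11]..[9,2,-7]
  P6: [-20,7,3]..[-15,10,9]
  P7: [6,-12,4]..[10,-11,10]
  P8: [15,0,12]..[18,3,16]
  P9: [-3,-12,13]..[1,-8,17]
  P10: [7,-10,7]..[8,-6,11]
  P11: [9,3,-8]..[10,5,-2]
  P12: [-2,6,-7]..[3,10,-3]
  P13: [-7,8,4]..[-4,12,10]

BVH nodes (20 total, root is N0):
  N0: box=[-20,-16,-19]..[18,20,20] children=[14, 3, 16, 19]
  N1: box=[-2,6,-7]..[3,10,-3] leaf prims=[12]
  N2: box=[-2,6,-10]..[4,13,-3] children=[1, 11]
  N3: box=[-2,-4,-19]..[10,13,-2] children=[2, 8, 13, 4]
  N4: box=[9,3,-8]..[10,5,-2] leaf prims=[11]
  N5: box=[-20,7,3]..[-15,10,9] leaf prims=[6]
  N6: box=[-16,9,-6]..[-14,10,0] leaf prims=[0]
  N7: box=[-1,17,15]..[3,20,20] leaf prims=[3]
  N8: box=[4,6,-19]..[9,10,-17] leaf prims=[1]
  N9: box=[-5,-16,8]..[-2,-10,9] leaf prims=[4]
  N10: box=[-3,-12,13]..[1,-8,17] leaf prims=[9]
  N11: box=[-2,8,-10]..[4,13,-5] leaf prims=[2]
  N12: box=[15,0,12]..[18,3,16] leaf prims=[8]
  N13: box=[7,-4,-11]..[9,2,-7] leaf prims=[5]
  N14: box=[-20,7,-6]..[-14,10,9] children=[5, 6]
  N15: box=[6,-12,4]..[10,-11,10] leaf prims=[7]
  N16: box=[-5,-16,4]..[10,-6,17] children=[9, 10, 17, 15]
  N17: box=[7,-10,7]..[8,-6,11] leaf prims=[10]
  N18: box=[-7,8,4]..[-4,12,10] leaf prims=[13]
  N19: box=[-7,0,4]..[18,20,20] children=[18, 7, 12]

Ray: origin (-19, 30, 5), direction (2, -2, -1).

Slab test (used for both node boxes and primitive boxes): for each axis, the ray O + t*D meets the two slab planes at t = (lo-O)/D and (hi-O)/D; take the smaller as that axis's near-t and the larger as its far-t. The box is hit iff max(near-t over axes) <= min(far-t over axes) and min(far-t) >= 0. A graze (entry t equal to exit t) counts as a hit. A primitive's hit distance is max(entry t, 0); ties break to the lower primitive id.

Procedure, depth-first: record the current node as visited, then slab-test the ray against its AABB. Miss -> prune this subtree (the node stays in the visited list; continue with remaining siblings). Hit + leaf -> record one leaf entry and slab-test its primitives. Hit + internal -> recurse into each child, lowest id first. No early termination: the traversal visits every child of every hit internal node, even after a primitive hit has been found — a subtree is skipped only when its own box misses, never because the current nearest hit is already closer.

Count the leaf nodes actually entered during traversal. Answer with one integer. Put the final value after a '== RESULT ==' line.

Trace the traversal:
N0 x:[-1/2,37/2] y:[5,23] z:[-15,24] -> hit [5,37/2], descend [3, 14, 16, 19]
  N3 x:[17/2,29/2] y:[17/2,17] z:[7,24] -> hit [17/2,29/2], descend [2, 4, 8, 13]
    N2 x:[17/2,23/2] y:[17/2,12] z:[8,15] -> hit [17/2,23/2], descend [1, 11]
      N1 x:[17/2,11] y:[10,12] z:[8,12] -> hit [10,11] leaf, test {P12@t=10}
      N11 x:[17/2,23/2] y:[17/2,11] z:[10,15] -> hit [10,11] leaf, test {P2@t=10}
    N4 x:[14,29/2] y:[25/2,27/2] z:[7,13] -> miss, prune
    N8 x:[23/2,14] y:[10,12] z:[22,24] -> miss, prune
    N13 x:[13,14] y:[14,17] z:[12,16] -> hit [14,14] leaf, test {P5@t=14}
  N14 x:[-1/2,5/2] y:[10,23/2] z:[-4,11] -> miss, prune
  N16 x:[7,29/2] y:[18,23] z:[-12,1] -> miss, prune
  N19 x:[6,37/2] y:[5,15] z:[-15,1] -> miss, prune

11 AABB tests over nodes [0, 3, 2, 1, 11, 4, 8, 13, 14, 16, 19]; 3 leaves entered; closest P2.

== RESULT ==
3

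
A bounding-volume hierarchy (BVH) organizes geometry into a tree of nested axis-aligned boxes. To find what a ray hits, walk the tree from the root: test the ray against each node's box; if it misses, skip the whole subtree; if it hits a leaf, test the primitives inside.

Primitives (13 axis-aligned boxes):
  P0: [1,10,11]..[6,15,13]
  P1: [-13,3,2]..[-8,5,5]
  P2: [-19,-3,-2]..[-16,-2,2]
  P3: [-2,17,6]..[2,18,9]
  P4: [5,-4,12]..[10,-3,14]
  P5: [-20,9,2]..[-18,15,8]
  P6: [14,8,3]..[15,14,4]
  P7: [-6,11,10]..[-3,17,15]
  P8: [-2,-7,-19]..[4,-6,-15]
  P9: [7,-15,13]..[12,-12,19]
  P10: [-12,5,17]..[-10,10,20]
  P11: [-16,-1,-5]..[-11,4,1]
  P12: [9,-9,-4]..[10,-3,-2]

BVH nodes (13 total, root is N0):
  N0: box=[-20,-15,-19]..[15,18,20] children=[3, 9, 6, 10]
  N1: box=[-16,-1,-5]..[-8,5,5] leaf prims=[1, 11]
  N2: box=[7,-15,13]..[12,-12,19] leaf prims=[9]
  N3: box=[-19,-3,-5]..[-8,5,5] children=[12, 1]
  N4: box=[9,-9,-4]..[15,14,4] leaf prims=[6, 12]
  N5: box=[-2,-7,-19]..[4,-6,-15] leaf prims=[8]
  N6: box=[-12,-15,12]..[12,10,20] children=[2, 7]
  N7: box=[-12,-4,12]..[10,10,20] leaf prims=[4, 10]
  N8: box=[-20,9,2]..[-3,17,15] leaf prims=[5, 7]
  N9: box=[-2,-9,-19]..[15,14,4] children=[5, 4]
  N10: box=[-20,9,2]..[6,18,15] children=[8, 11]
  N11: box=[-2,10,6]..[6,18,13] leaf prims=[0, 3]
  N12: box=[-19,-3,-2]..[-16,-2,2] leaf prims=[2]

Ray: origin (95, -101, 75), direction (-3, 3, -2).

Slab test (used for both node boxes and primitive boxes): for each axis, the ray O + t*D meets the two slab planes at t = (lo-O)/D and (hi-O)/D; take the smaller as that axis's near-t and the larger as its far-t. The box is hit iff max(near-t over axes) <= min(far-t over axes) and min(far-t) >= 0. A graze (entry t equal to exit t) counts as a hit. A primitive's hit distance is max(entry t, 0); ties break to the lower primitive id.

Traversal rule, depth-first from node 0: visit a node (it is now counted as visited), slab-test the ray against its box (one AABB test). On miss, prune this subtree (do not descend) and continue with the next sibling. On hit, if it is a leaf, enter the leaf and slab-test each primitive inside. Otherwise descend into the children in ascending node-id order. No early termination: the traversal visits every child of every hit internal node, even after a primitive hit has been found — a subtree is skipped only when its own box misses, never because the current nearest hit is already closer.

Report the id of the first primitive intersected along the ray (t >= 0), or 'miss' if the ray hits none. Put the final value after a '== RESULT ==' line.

Trace the traversal:
N0 x:[80/3,115/3] y:[86/3,119/3] z:[55/2,47] -> hit [86/3,115/3], descend [3, 6, 9, 10]
  N3 x:[103/3,38] y:[98/3,106/3] z:[35,40] -> hit [35,106/3], descend [1, 12]
    N1 x:[103/3,37] y:[100/3,106/3] z:[35,40] -> hit [35,106/3] leaf, test {P1@t=35, P11(miss)}
    N12 x:[37,38] y:[98/3,33] z:[73/2,77/2] -> miss, prune
  N6 x:[83/3,107/3] y:[86/3,37] z:[55/2,63/2] -> hit [86/3,63/2], descend [2, 7]
    N2 x:[83/3,88/3] y:[86/3,89/3] z:[28,31] -> hit [86/3,88/3] leaf, test {P9@t=86/3}
    N7 x:[85/3,107/3] y:[97/3,37] z:[55/2,63/2] -> miss, prune
  N9 x:[80/3,97/3] y:[92/3,115/3] z:[71/2,47] -> miss, prune
  N10 x:[89/3,115/3] y:[110/3,119/3] z:[30,73/2] -> miss, prune

Visited [0, 3, 1, 12, 6, 2, 7, 9, 10]. Tests: 9 box, 2 leaf. Nearest: P9.

== RESULT ==
9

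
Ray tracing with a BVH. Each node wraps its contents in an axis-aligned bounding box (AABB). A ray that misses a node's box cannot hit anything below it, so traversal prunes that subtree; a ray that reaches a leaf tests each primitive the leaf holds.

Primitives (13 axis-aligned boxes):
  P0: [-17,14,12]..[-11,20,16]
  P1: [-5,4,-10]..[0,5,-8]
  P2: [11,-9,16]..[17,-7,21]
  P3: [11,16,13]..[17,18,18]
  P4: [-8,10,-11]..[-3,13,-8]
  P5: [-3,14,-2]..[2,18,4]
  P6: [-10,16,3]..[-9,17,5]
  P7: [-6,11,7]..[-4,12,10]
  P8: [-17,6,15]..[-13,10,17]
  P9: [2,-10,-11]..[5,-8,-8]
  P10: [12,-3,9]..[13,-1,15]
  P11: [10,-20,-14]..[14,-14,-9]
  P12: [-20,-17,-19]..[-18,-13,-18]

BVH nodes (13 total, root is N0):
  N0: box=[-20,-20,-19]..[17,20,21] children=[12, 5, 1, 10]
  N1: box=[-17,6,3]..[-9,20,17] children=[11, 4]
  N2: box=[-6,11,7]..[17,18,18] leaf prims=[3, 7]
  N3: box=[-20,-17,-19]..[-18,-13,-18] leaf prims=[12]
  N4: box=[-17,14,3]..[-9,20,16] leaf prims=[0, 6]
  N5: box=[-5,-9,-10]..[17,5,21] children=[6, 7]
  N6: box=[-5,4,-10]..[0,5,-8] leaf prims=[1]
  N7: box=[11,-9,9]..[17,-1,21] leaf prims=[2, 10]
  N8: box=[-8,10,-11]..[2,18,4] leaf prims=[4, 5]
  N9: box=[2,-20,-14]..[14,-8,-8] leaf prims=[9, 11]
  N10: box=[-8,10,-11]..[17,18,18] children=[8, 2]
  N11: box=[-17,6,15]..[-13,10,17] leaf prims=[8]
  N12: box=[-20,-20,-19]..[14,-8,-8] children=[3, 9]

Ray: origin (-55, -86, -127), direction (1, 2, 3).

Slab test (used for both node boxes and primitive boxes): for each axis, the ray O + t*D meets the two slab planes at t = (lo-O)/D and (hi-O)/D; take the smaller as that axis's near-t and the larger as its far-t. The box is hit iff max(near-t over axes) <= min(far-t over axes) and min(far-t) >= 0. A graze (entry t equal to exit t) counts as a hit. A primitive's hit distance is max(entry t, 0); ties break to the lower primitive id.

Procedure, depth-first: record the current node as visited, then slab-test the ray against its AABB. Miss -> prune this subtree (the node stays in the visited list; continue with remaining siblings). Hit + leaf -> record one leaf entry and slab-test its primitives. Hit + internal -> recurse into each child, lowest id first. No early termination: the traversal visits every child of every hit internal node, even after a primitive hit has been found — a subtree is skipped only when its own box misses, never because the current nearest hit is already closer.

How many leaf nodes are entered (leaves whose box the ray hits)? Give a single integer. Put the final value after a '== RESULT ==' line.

Trace the traversal:
N0 x:[35,72] y:[33,53] z:[36,148/3] -> hit [36,148/3], descend [1, 5, 10, 12]
  N1 x:[38,46] y:[46,53] z:[130/3,48] -> hit [46,46], descend [4, 11]
    N4 x:[38,46] y:[50,53] z:[130/3,143/3] -> miss, prune
    N11 x:[38,42] y:[46,48] z:[142/3,48] -> miss, prune
  N5 x:[50,72] y:[77/2,91/2] z:[39,148/3] -> miss, prune
  N10 x:[47,72] y:[48,52] z:[116/3,145/3] -> hit [48,145/3], descend [2, 8]
    N2 x:[49,72] y:[97/2,52] z:[134/3,145/3] -> miss, prune
    N8 x:[47,57] y:[48,52] z:[116/3,131/3] -> miss, prune
  N12 x:[35,69] y:[33,39] z:[36,119/3] -> hit [36,39], descend [3, 9]
    N3 x:[35,37] y:[69/2,73/2] z:[36,109/3] -> hit [36,109/3] leaf, test {P12@t=36}
    N9 x:[57,69] y:[33,39] z:[113/3,119/3] -> miss, prune

Summary -> nodes [0, 1, 4, 11, 5, 10, 2, 8, 12, 3, 9]; box-tests=11; leaf-entries=1; first=P12

== RESULT ==
1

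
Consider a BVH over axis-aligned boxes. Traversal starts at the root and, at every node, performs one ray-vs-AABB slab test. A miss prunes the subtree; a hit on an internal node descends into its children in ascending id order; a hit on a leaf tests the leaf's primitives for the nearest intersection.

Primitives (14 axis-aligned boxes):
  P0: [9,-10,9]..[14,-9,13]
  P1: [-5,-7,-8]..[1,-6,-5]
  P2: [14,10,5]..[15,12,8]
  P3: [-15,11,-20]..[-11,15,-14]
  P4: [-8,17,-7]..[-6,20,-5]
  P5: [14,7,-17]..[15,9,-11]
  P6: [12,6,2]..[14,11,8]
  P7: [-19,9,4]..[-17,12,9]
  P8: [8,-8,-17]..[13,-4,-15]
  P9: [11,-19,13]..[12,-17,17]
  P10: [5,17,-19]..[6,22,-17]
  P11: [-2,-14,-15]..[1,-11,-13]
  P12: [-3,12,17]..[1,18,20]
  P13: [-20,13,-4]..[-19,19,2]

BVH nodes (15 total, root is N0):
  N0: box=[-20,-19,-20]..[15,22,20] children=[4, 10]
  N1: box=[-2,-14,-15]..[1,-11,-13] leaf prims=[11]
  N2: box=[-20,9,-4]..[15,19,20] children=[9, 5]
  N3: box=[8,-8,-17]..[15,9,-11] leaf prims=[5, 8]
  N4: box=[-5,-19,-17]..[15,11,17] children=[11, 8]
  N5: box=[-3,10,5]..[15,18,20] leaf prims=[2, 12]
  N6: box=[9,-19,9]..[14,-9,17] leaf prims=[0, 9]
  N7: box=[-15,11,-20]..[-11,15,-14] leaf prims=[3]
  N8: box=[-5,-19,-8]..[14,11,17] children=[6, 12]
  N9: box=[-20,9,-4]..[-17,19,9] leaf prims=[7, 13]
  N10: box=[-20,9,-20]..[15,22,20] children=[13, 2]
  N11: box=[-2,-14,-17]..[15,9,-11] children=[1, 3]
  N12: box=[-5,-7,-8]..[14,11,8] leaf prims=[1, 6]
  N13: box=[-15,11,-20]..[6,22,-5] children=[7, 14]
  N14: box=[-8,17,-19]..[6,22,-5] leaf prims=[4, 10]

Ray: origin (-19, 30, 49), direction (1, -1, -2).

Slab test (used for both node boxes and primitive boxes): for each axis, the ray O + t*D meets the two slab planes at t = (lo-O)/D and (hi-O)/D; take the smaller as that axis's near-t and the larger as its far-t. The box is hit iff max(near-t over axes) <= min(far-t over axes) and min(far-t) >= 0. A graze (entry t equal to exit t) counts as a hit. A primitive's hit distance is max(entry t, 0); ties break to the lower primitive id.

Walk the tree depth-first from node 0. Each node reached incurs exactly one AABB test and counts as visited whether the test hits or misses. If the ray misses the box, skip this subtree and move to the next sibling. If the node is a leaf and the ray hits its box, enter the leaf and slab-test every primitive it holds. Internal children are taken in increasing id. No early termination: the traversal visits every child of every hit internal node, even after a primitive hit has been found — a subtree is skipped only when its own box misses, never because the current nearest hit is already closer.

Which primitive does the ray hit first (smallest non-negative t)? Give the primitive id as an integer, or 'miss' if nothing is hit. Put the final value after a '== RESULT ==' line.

Walk:
N0 x:[-1,34] y:[8,49] z:[29/2,69/2] -> hit [29/2,34], descend [4, 10]
  N4 x:[14,34] y:[19,49] z:[16,33] -> hit [19,33], descend [8, 11]
    N8 x:[14,33] y:[19,49] z:[16,57/2] -> hit [19,57/2], descend [6, 12]
      N6 x:[28,33] y:[39,49] z:[16,20] -> miss, prune
      N12 x:[14,33] y:[19,37] z:[41/2,57/2] -> hit [41/2,57/2] leaf, test {P1(miss), P6(miss)}
    N11 x:[17,34] y:[21,44] z:[30,33] -> hit [30,33], descend [1, 3]
      N1 x:[17,20] y:[41,44] z:[31,32] -> miss, prune
      N3 x:[27,34] y:[21,38] z:[30,33] -> hit [30,33] leaf, test {P5(miss), P8(miss)}
  N10 x:[-1,34] y:[8,21] z:[29/2,69/2] -> hit [29/2,21], descend [2, 13]
    N2 x:[-1,34] y:[11,21] z:[29/2,53/2] -> hit [29/2,21], descend [5, 9]
      N5 x:[16,34] y:[12,20] z:[29/2,22] -> hit [16,20] leaf, test {P2(miss), P12@t=16}
      N9 x:[-1,2] y:[11,21] z:[20,53/2] -> miss, prune
    N13 x:[4,25] y:[8,19] z:[27,69/2] -> miss, prune

Visited [0, 4, 8, 6, 12, 11, 1, 3, 10, 2, 5, 9, 13]. Tests: 13 box, 3 leaf. Nearest: P12.

== RESULT ==
12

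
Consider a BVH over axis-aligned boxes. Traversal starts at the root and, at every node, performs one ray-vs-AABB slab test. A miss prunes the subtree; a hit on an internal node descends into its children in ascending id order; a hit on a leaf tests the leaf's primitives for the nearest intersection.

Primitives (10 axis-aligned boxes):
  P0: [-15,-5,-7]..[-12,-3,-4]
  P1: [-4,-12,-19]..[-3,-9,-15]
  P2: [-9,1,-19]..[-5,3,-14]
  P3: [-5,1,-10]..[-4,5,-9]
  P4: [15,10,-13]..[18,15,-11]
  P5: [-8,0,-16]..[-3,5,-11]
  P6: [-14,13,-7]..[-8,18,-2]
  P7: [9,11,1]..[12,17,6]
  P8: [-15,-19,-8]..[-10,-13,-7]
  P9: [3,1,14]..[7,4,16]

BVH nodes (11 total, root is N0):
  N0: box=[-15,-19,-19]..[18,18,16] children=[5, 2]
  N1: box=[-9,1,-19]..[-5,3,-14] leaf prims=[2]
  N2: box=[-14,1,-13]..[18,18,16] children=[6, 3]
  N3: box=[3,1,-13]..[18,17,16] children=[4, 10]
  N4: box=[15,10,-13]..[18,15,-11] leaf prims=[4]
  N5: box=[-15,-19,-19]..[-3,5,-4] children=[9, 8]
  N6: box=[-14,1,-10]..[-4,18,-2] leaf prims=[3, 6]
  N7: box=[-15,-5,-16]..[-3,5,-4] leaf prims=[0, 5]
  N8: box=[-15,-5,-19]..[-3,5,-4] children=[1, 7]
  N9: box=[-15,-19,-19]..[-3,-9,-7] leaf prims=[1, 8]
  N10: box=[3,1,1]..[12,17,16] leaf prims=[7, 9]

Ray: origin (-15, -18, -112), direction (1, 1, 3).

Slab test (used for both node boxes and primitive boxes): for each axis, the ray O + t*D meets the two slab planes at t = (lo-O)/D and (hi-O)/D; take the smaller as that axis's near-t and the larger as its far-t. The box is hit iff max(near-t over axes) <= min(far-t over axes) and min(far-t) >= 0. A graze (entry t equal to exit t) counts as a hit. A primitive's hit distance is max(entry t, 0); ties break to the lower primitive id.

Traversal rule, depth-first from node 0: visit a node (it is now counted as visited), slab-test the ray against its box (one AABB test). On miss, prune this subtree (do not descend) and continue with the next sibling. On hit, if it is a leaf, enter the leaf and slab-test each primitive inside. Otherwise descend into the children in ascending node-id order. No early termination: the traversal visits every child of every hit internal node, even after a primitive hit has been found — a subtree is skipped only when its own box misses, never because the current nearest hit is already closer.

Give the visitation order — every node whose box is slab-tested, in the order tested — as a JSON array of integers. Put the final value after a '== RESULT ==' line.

Traverse from the root:
N0 x:[0,33] y:[-1,36] z:[31,128/3] -> hit [31,33], descend [2, 5]
  N2 x:[1,33] y:[19,36] z:[33,128/3] -> hit [33,33], descend [3, 6]
    N3 x:[18,33] y:[19,35] z:[33,128/3] -> hit [33,33], descend [4, 10]
      N4 x:[30,33] y:[28,33] z:[33,101/3] -> hit [33,33] leaf, test {P4@t=33}
      N10 x:[18,27] y:[19,35] z:[113/3,128/3] -> miss, prune
    N6 x:[1,11] y:[19,36] z:[34,110/3] -> miss, prune
  N5 x:[0,12] y:[-1,23] z:[31,36] -> miss, prune

Visited [0, 2, 3, 4, 10, 6, 5]. Tests: 7 box, 1 leaf. Nearest: P4.

== RESULT ==
[0, 2, 3, 4, 10, 6, 5]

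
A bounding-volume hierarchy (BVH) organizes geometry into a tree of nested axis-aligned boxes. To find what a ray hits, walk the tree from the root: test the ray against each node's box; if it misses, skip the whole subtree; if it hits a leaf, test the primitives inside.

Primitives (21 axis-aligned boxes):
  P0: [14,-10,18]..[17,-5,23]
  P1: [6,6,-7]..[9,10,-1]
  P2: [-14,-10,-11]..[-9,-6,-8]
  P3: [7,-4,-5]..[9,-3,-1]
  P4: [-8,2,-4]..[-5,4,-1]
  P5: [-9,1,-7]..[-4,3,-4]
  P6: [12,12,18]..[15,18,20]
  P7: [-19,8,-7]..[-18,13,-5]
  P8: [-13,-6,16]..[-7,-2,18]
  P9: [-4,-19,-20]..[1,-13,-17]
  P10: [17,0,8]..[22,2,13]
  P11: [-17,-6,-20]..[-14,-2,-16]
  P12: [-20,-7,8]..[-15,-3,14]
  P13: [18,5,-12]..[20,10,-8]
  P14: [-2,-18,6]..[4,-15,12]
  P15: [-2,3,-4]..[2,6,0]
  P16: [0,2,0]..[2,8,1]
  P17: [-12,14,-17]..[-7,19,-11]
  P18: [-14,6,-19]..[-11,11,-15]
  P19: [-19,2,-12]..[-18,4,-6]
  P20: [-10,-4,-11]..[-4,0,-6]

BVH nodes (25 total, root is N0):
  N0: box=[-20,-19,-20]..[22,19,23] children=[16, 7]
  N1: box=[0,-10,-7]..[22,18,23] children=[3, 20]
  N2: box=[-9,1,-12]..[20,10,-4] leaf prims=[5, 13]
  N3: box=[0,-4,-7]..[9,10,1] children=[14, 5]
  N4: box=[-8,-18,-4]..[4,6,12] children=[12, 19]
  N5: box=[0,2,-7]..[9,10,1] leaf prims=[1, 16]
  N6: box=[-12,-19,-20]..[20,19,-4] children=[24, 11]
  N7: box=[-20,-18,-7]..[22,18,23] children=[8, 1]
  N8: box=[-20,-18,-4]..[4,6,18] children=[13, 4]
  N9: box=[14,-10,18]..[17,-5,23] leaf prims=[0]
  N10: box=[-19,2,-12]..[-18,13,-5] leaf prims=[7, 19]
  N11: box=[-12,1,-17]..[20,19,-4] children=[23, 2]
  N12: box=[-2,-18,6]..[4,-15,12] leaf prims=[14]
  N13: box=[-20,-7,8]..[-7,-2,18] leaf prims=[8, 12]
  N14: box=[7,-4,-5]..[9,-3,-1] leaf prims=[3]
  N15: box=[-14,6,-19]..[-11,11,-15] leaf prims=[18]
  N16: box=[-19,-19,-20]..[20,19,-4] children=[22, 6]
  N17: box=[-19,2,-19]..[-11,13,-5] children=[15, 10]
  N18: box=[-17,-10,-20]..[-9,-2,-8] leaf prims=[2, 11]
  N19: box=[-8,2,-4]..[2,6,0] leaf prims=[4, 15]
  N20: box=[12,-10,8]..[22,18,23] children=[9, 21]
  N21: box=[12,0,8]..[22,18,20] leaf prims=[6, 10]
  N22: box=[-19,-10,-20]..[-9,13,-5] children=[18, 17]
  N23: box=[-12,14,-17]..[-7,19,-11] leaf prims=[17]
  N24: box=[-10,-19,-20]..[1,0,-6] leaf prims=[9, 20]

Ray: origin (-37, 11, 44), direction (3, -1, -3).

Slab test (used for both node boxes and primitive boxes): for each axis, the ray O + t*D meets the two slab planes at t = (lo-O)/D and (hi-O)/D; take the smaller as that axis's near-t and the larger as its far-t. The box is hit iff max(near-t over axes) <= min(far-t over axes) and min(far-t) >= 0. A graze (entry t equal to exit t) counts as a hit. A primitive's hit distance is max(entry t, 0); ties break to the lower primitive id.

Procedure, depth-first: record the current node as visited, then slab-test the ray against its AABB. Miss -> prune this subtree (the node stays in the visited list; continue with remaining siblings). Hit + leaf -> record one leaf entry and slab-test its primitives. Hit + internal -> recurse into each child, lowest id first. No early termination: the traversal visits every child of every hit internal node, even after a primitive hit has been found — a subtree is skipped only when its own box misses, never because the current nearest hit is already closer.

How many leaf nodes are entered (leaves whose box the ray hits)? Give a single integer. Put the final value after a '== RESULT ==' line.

Trace the traversal:
N0 x:[17/3,59/3] y:[-8,30] z:[7,64/3] -> hit [7,59/3], descend [7, 16]
  N7 x:[17/3,59/3] y:[-7,29] z:[7,17] -> hit [7,17], descend [1, 8]
    N1 x:[37/3,59/3] y:[-7,21] z:[7,17] -> hit [37/3,17], descend [3, 20]
      N3 x:[37/3,46/3] y:[1,15] z:[43/3,17] -> hit [43/3,15], descend [5, 14]
        N5 x:[37/3,46/3] y:[1,9] z:[43/3,17] -> miss, prune
        N14 x:[44/3,46/3] y:[14,15] z:[15,49/3] -> hit [15,15] leaf, test {P3@t=15}
      N20 x:[49/3,59/3] y:[-7,21] z:[7,12] -> miss, prune
    N8 x:[17/3,41/3] y:[5,29] z:[26/3,16] -> hit [26/3,41/3], descend [4, 13]
      N4 x:[29/3,41/3] y:[5,29] z:[32/3,16] -> hit [32/3,41/3], descend [12, 19]
        N12 x:[35/3,41/3] y:[26,29] z:[32/3,38/3] -> miss, prune
        N19 x:[29/3,13] y:[5,9] z:[44/3,16] -> miss, prune
      N13 x:[17/3,10] y:[13,18] z:[26/3,12] -> miss, prune
  N16 x:[6,19] y:[-8,30] z:[16,64/3] -> hit [16,19], descend [6, 22]
    N6 x:[25/3,19] y:[-8,30] z:[16,64/3] -> hit [16,19], descend [11, 24]
      N11 x:[25/3,19] y:[-8,10] z:[16,61/3] -> miss, prune
      N24 x:[9,38/3] y:[11,30] z:[50/3,64/3] -> miss, prune
    N22 x:[6,28/3] y:[-2,21] z:[49/3,64/3] -> miss, prune

order=[0, 7, 1, 3, 5, 14, 20, 8, 4, 12, 19, 13, 16, 6, 11, 24, 22]  |boxes|=17  |leaves|=1  hit=P3

== RESULT ==
1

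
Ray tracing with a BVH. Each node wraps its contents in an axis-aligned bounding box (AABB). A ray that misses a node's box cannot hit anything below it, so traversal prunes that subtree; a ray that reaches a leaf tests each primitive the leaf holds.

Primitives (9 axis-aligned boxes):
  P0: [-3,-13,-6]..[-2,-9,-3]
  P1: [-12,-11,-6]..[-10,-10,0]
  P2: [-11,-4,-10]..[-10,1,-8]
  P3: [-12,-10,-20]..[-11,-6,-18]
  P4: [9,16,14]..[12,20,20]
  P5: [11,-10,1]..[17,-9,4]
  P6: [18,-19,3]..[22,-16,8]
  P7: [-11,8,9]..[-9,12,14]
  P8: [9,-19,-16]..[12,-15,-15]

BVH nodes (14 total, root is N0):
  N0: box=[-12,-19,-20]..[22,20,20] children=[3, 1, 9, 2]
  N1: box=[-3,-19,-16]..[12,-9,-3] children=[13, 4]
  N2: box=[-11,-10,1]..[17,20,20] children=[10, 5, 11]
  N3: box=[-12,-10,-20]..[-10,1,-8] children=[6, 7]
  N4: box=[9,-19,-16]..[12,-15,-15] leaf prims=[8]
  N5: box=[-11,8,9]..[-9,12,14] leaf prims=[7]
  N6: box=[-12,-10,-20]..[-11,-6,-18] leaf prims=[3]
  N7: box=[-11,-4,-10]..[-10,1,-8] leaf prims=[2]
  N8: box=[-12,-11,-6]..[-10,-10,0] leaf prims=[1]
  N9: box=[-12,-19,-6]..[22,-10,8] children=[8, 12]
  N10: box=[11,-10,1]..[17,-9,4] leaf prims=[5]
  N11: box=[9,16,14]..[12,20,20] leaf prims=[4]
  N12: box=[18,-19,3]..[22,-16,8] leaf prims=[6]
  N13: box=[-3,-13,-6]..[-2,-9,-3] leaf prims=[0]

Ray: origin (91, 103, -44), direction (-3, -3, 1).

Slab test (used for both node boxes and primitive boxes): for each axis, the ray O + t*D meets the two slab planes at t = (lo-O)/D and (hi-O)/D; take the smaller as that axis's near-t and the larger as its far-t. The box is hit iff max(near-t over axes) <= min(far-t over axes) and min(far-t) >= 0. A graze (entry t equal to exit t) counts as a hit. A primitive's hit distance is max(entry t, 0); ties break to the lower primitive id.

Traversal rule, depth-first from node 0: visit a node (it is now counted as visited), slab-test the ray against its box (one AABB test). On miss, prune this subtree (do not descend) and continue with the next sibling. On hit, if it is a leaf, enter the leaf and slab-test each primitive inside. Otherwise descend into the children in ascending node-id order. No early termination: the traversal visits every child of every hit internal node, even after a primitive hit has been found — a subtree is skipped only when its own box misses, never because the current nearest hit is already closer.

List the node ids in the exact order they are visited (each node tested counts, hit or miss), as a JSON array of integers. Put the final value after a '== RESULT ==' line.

Trace the traversal:
N0 x:[23,103/3] y:[83/3,122/3] z:[24,64] -> hit [83/3,103/3], descend [1, 2, 3, 9]
  N1 x:[79/3,94/3] y:[112/3,122/3] z:[28,41] -> miss, prune
  N2 x:[74/3,34] y:[83/3,113/3] z:[45,64] -> miss, prune
  N3 x:[101/3,103/3] y:[34,113/3] z:[24,36] -> hit [34,103/3], descend [6, 7]
    N6 x:[34,103/3] y:[109/3,113/3] z:[24,26] -> miss, prune
    N7 x:[101/3,34] y:[34,107/3] z:[34,36] -> hit [34,34] leaf, test {P2@t=34}
  N9 x:[23,103/3] y:[113/3,122/3] z:[38,52] -> miss, prune

order=[0, 1, 2, 3, 6, 7, 9]  |boxes|=7  |leaves|=1  hit=P2

== RESULT ==
[0, 1, 2, 3, 6, 7, 9]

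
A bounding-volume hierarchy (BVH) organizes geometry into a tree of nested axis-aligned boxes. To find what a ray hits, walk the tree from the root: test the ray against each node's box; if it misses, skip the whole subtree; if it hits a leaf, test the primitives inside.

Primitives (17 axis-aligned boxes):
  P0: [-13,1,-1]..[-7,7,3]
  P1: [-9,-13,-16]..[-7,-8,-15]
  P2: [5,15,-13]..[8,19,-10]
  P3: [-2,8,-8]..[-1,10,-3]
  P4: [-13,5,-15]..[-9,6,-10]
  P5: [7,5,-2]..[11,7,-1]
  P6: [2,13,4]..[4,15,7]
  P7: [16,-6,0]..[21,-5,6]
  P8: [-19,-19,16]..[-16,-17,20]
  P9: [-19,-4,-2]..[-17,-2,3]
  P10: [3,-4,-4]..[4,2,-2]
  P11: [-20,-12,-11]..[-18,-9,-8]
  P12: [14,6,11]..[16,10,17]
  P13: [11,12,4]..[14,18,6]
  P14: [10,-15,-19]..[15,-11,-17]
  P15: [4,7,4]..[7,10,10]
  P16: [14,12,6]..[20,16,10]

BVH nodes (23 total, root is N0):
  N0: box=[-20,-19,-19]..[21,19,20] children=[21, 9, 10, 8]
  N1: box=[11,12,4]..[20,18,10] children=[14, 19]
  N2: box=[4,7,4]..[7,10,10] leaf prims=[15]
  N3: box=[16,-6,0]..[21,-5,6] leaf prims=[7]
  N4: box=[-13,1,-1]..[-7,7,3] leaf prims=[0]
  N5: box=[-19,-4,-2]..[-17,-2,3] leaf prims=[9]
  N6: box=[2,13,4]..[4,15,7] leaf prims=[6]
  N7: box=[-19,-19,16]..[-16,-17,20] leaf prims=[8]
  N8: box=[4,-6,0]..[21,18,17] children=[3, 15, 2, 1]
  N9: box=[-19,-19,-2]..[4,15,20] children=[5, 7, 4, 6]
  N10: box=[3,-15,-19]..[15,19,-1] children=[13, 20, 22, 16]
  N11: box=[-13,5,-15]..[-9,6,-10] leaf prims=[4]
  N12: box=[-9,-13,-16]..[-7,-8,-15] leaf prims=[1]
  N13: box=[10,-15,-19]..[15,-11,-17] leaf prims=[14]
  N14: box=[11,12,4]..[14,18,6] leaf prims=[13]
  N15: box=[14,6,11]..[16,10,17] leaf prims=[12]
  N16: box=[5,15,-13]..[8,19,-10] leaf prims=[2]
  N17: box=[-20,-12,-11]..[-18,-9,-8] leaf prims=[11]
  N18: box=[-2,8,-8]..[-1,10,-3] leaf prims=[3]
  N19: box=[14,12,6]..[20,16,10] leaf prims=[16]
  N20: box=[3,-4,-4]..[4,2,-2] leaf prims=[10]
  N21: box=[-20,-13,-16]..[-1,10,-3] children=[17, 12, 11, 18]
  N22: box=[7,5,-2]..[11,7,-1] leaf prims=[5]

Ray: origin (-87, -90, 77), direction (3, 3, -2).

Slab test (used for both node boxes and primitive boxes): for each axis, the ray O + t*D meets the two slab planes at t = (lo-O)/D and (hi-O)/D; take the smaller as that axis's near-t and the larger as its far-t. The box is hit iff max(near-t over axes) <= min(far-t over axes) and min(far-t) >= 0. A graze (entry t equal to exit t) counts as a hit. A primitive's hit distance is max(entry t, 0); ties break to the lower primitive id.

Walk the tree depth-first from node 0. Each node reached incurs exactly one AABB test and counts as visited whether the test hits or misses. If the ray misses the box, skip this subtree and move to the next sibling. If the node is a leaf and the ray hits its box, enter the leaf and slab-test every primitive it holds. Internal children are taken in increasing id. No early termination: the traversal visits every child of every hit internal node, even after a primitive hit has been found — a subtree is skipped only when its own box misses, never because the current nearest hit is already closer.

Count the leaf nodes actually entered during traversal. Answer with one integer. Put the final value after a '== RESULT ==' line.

Trace the traversal:
N0 x:[67/3,36] y:[71/3,109/3] z:[57/2,48] -> hit [57/2,36], descend [8, 9, 10, 21]
  N8 x:[91/3,36] y:[28,36] z:[30,77/2] -> hit [91/3,36], descend [1, 2, 3, 15]
    N1 x:[98/3,107/3] y:[34,36] z:[67/2,73/2] -> hit [34,107/3], descend [14, 19]
      N14 x:[98/3,101/3] y:[34,36] z:[71/2,73/2] -> miss, prune
      N19 x:[101/3,107/3] y:[34,106/3] z:[67/2,71/2] -> hit [34,106/3] leaf, test {P16@t=34}
    N2 x:[91/3,94/3] y:[97/3,100/3] z:[67/2,73/2] -> miss, prune
    N3 x:[103/3,36] y:[28,85/3] z:[71/2,77/2] -> miss, prune
    N15 x:[101/3,103/3] y:[32,100/3] z:[30,33] -> miss, prune
  N9 x:[68/3,91/3] y:[71/3,35] z:[57/2,79/2] -> hit [57/2,91/3], descend [4, 5, 6, 7]
    N4 x:[74/3,80/3] y:[91/3,97/3] z:[37,39] -> miss, prune
    N5 x:[68/3,70/3] y:[86/3,88/3] z:[37,79/2] -> miss, prune
    N6 x:[89/3,91/3] y:[103/3,35] z:[35,73/2] -> miss, prune
    N7 x:[68/3,71/3] y:[71/3,73/3] z:[57/2,61/2] -> miss, prune
  N10 x:[30,34] y:[25,109/3] z:[39,48] -> miss, prune
  N21 x:[67/3,86/3] y:[77/3,100/3] z:[40,93/2] -> miss, prune

Visited [0, 8, 1, 14, 19, 2, 3, 15, 9, 4, 5, 6, 7, 10, 21]. Tests: 15 box, 1 leaf. Nearest: P16.

== RESULT ==
1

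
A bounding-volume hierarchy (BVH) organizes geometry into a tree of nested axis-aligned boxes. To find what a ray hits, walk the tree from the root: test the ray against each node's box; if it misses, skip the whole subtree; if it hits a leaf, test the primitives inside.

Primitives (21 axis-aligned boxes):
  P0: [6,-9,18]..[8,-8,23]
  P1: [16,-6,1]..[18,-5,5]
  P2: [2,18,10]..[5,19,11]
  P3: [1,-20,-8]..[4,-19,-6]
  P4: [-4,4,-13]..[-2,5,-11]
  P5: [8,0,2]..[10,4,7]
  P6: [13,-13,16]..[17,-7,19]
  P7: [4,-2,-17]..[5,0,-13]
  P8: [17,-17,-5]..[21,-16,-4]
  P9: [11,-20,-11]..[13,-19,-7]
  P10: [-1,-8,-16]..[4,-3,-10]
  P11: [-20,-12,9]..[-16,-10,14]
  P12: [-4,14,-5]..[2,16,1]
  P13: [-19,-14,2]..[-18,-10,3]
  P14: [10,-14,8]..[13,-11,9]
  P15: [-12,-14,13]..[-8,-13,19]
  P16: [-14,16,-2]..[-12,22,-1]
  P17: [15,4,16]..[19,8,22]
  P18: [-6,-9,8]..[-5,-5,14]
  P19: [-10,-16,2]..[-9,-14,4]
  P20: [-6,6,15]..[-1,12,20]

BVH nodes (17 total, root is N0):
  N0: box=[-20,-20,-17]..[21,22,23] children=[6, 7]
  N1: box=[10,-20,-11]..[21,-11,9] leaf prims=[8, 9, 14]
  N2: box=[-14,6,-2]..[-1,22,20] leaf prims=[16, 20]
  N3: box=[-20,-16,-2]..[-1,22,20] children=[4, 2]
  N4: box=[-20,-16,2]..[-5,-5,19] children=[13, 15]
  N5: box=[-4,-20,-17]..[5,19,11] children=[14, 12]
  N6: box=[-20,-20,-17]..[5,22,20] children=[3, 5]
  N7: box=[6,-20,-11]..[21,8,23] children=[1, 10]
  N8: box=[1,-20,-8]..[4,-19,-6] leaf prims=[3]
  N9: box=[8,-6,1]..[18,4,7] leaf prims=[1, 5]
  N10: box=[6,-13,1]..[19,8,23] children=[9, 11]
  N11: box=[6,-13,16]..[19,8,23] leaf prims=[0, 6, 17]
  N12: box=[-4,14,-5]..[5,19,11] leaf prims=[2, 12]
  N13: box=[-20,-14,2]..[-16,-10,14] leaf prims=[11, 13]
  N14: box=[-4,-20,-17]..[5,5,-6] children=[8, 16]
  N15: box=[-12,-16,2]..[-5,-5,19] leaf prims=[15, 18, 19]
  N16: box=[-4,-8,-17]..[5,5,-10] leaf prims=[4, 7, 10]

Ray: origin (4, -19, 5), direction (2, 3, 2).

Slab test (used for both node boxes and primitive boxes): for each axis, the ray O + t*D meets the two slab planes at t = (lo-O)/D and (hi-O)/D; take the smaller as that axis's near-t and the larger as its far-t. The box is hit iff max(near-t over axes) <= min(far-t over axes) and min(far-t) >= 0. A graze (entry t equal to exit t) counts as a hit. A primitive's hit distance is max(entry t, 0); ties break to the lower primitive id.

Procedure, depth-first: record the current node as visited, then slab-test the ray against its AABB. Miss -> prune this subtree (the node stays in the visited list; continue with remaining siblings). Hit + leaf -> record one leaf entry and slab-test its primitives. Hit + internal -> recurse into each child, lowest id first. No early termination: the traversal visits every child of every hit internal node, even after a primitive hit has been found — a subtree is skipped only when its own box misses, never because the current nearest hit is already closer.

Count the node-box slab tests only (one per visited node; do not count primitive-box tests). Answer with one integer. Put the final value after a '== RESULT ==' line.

Walk:
N0 x:[-12,17/2] y:[-1/3,41/3] z:[-11,9] -> hit [-1/3,17/2], descend [6, 7]
  N6 x:[-12,1/2] y:[-1/3,41/3] z:[-11,15/2] -> hit [-1/3,1/2], descend [3, 5]
    N3 x:[-12,-5/2] y:[1,41/3] z:[-7/2,15/2] -> miss, prune
    N5 x:[-4,1/2] y:[-1/3,38/3] z:[-11,3] -> hit [-1/3,1/2], descend [12, 14]
      N12 x:[-4,1/2] y:[11,38/3] z:[-5,3] -> miss, prune
      N14 x:[-4,1/2] y:[-1/3,8] z:[-11,-11/2] -> miss, prune
  N7 x:[1,17/2] y:[-1/3,9] z:[-8,9] -> hit [1,17/2], descend [1, 10]
    N1 x:[3,17/2] y:[-1/3,8/3] z:[-8,2] -> miss, prune
    N10 x:[1,15/2] y:[2,9] z:[-2,9] -> hit [2,15/2], descend [9, 11]
      N9 x:[2,7] y:[13/3,23/3] z:[-2,1] -> miss, prune
      N11 x:[1,15/2] y:[2,9] z:[11/2,9] -> hit [11/2,15/2] leaf, test {P0(miss), P6(miss), P17(miss)}

order=[0, 6, 3, 5, 12, 14, 7, 1, 10, 9, 11]  |boxes|=11  |leaves|=1  hit=miss

== RESULT ==
11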